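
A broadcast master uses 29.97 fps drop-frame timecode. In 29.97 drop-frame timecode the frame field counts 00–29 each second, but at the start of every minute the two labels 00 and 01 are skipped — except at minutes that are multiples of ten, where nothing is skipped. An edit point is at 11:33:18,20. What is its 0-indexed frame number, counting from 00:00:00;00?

As if non-drop at 30 labels/s: (11 × 3600 + 33 × 60 + 18) × 30 + 20 = 1247960.
Minute boundaries passed: 693; those not divisible by 10: 693 − 69 = 624; dropped labels = 2 × 624 = 1248.
Actual frame index = 1247960 − 1248 = 1246712.

1246712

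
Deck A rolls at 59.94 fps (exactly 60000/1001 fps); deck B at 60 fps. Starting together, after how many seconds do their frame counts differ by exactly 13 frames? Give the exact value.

13013/60 seconds

The gap grows by |60 − 60000/1001| = 60/1001 frames per second.
Time for a 13-frame gap: 13 ÷ (60/1001) = 13013/60 s.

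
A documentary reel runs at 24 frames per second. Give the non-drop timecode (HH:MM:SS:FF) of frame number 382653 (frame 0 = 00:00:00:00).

04:25:43:21

382653 ÷ 24 = 15943 full seconds, remainder 21 frames.
15943 s = 4 h 25 min 43 s.
Timecode: 04:25:43:21.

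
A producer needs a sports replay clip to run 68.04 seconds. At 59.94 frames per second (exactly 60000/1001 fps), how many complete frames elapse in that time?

4078 frames

Frames = 68.04 × 60000/1001 = 583200/143 ≈ 4078.3217.
Complete frames: 4078.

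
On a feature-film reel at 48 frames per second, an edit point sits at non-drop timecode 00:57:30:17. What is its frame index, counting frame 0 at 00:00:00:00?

Total seconds to the label: (0 × 3600 + 57 × 60 + 30) = 3450.
Frame index = 3450 × 48 + 17 = 165617.

frame 165617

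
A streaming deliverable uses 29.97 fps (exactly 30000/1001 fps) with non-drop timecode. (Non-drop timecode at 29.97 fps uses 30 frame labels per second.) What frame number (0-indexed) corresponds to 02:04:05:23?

223373

Total seconds to the label: (2 × 3600 + 4 × 60 + 5) = 7445.
Frame index = 7445 × 30 + 23 = 223373.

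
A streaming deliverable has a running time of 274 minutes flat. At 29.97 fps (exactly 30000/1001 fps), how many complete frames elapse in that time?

274 min = 16440 s.
Frames = 16440 × 30000/1001 = 493200000/1001 ≈ 492707.2927.
Complete frames: 492707.

492707 frames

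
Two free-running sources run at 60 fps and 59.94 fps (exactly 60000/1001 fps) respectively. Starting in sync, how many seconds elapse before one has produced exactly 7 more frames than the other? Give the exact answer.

The gap grows by |60000/1001 − 60| = 60/1001 frames per second.
Time for a 7-frame gap: 7 ÷ (60/1001) = 7007/60 s.

7007/60 seconds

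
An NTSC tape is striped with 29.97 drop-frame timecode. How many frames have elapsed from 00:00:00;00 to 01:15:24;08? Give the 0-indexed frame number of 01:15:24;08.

135592

Complete 10-minute blocks: 7, each 17982 frames → 125874.
Remaining 5 whole minutes in the current block: 1800 + 4 × 1798 = 8992 frames.
Within the current minute: 24 × 30 + 8 − 2 = 726 (labels ;00/;01 skipped at this minute). Total = 125874 + 8992 + 726 = 135592.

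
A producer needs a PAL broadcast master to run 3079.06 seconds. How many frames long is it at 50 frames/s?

153953 frames

Frames = 3079.06 × 50 = 153953.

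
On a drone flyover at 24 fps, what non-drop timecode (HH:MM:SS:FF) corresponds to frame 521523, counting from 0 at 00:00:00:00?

521523 ÷ 24 = 21730 full seconds, remainder 3 frames.
21730 s = 6 h 2 min 10 s.
Timecode: 06:02:10:03.

06:02:10:03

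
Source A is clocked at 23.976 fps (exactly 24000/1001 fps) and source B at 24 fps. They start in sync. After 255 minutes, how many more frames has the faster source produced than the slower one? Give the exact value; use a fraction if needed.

255 min = 15300 s.
A emits 24000/1001 × 15300 = 367200000/1001 frames; B emits 24 × 15300 = 367200.
Difference = 367200/1001 frames (≈ 366.8332); B is ahead of A.

367200/1001 frames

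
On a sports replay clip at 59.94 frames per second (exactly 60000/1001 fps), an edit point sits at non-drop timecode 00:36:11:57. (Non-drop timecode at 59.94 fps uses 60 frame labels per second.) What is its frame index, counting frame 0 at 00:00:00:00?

130317

Total seconds to the label: (0 × 3600 + 36 × 60 + 11) = 2171.
Frame index = 2171 × 60 + 57 = 130317.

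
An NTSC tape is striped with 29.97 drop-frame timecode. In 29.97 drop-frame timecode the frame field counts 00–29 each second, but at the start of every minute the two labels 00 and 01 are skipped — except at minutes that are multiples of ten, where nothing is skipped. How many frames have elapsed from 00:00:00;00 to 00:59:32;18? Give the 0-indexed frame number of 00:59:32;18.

107070

As if non-drop at 30 labels/s: (0 × 3600 + 59 × 60 + 32) × 30 + 18 = 107178.
Minute boundaries passed: 59; those not divisible by 10: 59 − 5 = 54; dropped labels = 2 × 54 = 108.
Actual frame index = 107178 − 108 = 107070.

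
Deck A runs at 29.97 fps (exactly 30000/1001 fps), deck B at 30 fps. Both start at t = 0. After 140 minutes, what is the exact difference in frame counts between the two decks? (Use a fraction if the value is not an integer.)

36000/143 frames

140 min = 8400 s.
A emits 30000/1001 × 8400 = 36000000/143 frames; B emits 30 × 8400 = 252000.
Difference = 36000/143 frames (≈ 251.7483); B is ahead of A.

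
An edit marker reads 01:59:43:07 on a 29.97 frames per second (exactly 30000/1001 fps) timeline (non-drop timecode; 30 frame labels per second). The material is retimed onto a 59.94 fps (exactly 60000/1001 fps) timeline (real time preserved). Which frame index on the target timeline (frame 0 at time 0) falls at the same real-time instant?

frame 430994

Source frame index: (1×3600 + 59×60 + 43) × 30 + 7 = 215497.
Real time: 215497 / (30000/1001) = 215712497/30000 s.
Target frame: (215712497/30000) × (60000/1001) = 430994.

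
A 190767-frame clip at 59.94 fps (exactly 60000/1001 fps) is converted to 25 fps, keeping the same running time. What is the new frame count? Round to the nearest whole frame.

79566 frames

Frames at target rate = 190767 × (25) / (60000/1001) = 63652589/800 ≈ 79565.736.
Nearest whole frame: 79566.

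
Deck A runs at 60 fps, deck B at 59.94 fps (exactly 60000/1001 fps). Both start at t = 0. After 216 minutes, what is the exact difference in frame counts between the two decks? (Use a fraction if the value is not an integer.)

777600/1001 frames

216 min = 12960 s.
A emits 60 × 12960 = 777600 frames; B emits 60000/1001 × 12960 = 777600000/1001.
Difference = 777600/1001 frames (≈ 776.8232); B is behind A.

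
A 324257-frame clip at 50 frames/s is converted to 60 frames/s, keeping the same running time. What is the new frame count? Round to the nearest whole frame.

389108 frames

Frames at target rate = 324257 × (60) / (50) = 1945542/5 ≈ 389108.400.
Nearest whole frame: 389108.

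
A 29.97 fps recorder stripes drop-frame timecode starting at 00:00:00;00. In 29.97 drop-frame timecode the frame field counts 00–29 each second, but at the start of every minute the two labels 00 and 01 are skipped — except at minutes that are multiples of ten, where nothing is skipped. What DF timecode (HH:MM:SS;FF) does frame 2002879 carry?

18:33:49;13

Ten DF minutes hold 17982 frames, so frame 2002879 lies in block 111 (frames 1996002–2013983) with 6877 frames into that block.
The block's first minute is 1800 frames and the rest 1798 each; 6877 frames reaches minute 3, so 111 × 18 + 3 × 2 = 2004 labels have been skipped so far.
Adding those back, label number 2002879 + 2004 = 2004883 at 30 labels/s is 66829 s + 13 f = 18 h 33 min 49 s frame 13, i.e. 18:33:49;13.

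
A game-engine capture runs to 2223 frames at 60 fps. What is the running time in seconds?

37.05 seconds

Running time = 2223 / (60) = 37.05 s.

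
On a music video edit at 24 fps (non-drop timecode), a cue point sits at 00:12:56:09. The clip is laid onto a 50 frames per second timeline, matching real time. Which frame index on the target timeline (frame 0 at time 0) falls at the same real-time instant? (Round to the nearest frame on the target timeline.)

frame 38819

Source frame index: (0×3600 + 12×60 + 56) × 24 + 9 = 18633.
Real time: 18633 / (24) = 6211/8 s.
Target frame: (6211/8) × (50) = 155275/4 ≈ 38818.750 → 38819.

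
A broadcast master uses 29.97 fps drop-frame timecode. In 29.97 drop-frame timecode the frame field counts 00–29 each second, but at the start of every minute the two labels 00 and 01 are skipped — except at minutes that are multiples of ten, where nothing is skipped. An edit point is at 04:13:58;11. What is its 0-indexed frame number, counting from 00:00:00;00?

456695

Complete 10-minute blocks: 25, each 17982 frames → 449550.
Remaining 3 whole minutes in the current block: 1800 + 2 × 1798 = 5396 frames.
Within the current minute: 58 × 30 + 11 − 2 = 1749 (labels ;00/;01 skipped at this minute). Total = 449550 + 5396 + 1749 = 456695.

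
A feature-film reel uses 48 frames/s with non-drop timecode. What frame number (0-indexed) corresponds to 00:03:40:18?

Total seconds to the label: (0 × 3600 + 3 × 60 + 40) = 220.
Frame index = 220 × 48 + 18 = 10578.

10578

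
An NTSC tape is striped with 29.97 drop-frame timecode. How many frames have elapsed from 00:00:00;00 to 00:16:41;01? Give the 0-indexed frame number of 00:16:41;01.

30001

Complete 10-minute blocks: 1, each 17982 frames → 17982.
Remaining 6 whole minutes in the current block: 1800 + 5 × 1798 = 10790 frames.
Within the current minute: 41 × 30 + 1 − 2 = 1229 (labels ;00/;01 skipped at this minute). Total = 17982 + 10790 + 1229 = 30001.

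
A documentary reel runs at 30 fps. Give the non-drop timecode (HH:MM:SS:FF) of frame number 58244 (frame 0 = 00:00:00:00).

00:32:21:14

58244 ÷ 30 = 1941 full seconds, remainder 14 frames.
1941 s = 0 h 32 min 21 s.
Timecode: 00:32:21:14.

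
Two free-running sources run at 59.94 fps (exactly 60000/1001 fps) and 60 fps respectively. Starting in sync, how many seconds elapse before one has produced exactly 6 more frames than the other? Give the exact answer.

The gap grows by |60 − 60000/1001| = 60/1001 frames per second.
Time for a 6-frame gap: 6 ÷ (60/1001) = 100.1 s.

100.1 seconds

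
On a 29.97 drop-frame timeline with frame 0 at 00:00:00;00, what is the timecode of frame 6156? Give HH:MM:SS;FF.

Ten DF minutes hold 17982 frames, so frame 6156 lies in block 0 (frames 0–17981) with 6156 frames into that block.
The block's first minute is 1800 frames and the rest 1798 each; 6156 frames reaches minute 3, so 0 × 18 + 3 × 2 = 6 labels have been skipped so far.
Adding those back, label number 6156 + 6 = 6162 at 30 labels/s is 205 s + 12 f = 0 h 3 min 25 s frame 12, i.e. 00:03:25;12.

00:03:25;12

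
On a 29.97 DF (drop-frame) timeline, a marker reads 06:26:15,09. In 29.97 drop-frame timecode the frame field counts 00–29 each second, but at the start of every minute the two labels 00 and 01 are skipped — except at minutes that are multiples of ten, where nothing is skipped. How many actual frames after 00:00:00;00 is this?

Complete 10-minute blocks: 38, each 17982 frames → 683316.
Remaining 6 whole minutes in the current block: 1800 + 5 × 1798 = 10790 frames.
Within the current minute: 15 × 30 + 9 − 2 = 457 (labels ;00/;01 skipped at this minute). Total = 683316 + 10790 + 457 = 694563.

694563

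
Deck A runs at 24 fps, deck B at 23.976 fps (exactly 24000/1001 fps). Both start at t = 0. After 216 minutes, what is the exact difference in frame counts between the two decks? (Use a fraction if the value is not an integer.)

216 min = 12960 s.
A emits 24 × 12960 = 311040 frames; B emits 24000/1001 × 12960 = 311040000/1001.
Difference = 311040/1001 frames (≈ 310.7293); B is behind A.

311040/1001 frames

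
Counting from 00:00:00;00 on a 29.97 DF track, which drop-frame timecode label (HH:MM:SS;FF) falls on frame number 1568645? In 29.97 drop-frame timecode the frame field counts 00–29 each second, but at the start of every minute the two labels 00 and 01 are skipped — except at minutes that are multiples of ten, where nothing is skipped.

Each 10-minute DF block holds 10 × 60 × 30 − 9 × 2 = 17982 frames. 1568645 ÷ 17982 → 87 full blocks, remainder 4211.
Within the partial block the first minute is 1800 frames and each further minute 1798, so 2 further minute boundaries passed. Total skipped labels = 18 × 87 + 2 × 2 = 1570.
Non-drop label index = 1568645 + 1570 = 1570215; at 30 labels/s that is 14:32:20:15, i.e. DF 14:32:20;15.

14:32:20;15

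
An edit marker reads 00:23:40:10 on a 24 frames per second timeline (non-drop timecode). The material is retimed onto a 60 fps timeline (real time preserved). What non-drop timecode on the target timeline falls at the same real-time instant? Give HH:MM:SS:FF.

Source frame index: (0×3600 + 23×60 + 40) × 24 + 10 = 34090.
Real time: 34090 / (24) = 17045/12 s.
Target frame: (17045/12) × (60) = 85225.
At 60 labels/s: frame 85225 → 00:23:40:25.

00:23:40:25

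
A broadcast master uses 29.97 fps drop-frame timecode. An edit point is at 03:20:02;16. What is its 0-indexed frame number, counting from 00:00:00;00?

359716

As if non-drop at 30 labels/s: (3 × 3600 + 20 × 60 + 2) × 30 + 16 = 360076.
Minute boundaries passed: 200; those not divisible by 10: 200 − 20 = 180; dropped labels = 2 × 180 = 360.
Actual frame index = 360076 − 360 = 359716.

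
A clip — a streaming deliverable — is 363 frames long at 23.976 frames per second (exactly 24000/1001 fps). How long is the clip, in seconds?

Running time = 363 / (24000/1001) = 15.140125 s.

15.140125 seconds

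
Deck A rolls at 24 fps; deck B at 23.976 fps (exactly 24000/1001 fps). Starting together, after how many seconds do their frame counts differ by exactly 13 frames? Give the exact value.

The gap grows by |24000/1001 − 24| = 24/1001 frames per second.
Time for a 13-frame gap: 13 ÷ (24/1001) = 13013/24 s.

13013/24 seconds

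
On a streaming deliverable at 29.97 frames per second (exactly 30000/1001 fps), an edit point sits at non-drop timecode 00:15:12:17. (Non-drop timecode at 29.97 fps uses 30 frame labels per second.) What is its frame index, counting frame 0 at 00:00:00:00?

27377

Total seconds to the label: (0 × 3600 + 15 × 60 + 12) = 912.
Frame index = 912 × 30 + 17 = 27377.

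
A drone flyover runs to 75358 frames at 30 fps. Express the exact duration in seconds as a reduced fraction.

37679/15 seconds

Running time = 75358 ÷ (30) = 75358 × 1/30 = 37679/15 s.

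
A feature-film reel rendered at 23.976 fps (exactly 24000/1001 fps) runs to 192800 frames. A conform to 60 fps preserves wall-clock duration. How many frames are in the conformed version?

Target frames = source frames × (target rate / source rate) = 192800 × (60)/(24000/1001) = 192800 × 1001/400 = 482482.

482482 frames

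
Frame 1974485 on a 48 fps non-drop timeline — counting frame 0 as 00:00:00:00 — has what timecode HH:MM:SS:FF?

1974485 ÷ 48 = 41135 full seconds, remainder 5 frames.
41135 s = 11 h 25 min 35 s.
Timecode: 11:25:35:05.

11:25:35:05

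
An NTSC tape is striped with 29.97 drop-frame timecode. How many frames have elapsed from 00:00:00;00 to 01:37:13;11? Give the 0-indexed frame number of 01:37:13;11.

174825

As if non-drop at 30 labels/s: (1 × 3600 + 37 × 60 + 13) × 30 + 11 = 175001.
Minute boundaries passed: 97; those not divisible by 10: 97 − 9 = 88; dropped labels = 2 × 88 = 176.
Actual frame index = 175001 − 176 = 174825.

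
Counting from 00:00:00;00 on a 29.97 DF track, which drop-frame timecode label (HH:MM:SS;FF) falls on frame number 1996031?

18:30:00;29

Ten DF minutes hold 17982 frames, so frame 1996031 lies in block 111 (frames 1996002–2013983) with 29 frames into that block.
The block's first minute is 1800 frames and the rest 1798 each; 29 frames reaches minute 0, so 111 × 18 + 0 × 2 = 1998 labels have been skipped so far.
Adding those back, label number 1996031 + 1998 = 1998029 at 30 labels/s is 66600 s + 29 f = 18 h 30 min 0 s frame 29, i.e. 18:30:00;29.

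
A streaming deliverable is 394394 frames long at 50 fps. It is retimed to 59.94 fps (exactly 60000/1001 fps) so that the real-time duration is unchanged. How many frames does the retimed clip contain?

Target frames = source frames × (target rate / source rate) = 394394 × (60000/1001)/(50) = 394394 × 1200/1001 = 472800.

472800 frames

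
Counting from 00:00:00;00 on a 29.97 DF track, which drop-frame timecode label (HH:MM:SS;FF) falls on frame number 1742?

Each 10-minute DF block holds 10 × 60 × 30 − 9 × 2 = 17982 frames. 1742 ÷ 17982 → 0 full blocks, remainder 1742.
Within the partial block the first minute is 1800 frames and each further minute 1798, so 0 further minute boundaries passed. Total skipped labels = 18 × 0 + 2 × 0 = 0.
Non-drop label index = 1742 + 0 = 1742; at 30 labels/s that is 00:00:58:02, i.e. DF 00:00:58;02.

00:00:58;02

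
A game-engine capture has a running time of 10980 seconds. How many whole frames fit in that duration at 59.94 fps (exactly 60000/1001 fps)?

Frames = 10980 × 60000/1001 = 658800000/1001 ≈ 658141.8581.
Complete frames: 658141.

658141 frames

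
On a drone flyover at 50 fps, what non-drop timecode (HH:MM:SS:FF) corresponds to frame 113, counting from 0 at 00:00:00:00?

113 ÷ 50 = 2 full seconds, remainder 13 frames.
2 s = 0 h 0 min 2 s.
Timecode: 00:00:02:13.

00:00:02:13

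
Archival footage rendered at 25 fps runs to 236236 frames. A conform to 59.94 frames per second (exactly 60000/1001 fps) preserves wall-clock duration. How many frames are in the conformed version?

566400 frames

Target frames = source frames × (target rate / source rate) = 236236 × (60000/1001)/(25) = 236236 × 2400/1001 = 566400.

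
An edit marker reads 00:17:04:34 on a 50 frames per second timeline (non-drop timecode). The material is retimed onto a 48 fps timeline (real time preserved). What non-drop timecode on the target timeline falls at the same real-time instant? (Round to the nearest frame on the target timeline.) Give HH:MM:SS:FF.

00:17:04:33

Source frame index: (0×3600 + 17×60 + 4) × 50 + 34 = 51234.
Real time: 51234 / (50) = 25617/25 s.
Target frame: (25617/25) × (48) = 1229616/25 ≈ 49184.640 → 49185.
At 48 labels/s: frame 49185 → 00:17:04:33.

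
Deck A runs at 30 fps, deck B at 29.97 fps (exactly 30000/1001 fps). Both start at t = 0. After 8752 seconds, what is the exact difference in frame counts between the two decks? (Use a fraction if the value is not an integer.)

262560/1001 frames

A emits 30 × 8752 = 262560 frames; B emits 30000/1001 × 8752 = 262560000/1001.
Difference = 262560/1001 frames (≈ 262.2977); B is behind A.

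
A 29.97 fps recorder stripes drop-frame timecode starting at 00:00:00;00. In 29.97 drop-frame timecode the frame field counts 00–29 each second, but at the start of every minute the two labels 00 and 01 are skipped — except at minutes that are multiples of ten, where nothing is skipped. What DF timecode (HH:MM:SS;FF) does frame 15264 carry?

00:08:29;10

Ten DF minutes hold 17982 frames, so frame 15264 lies in block 0 (frames 0–17981) with 15264 frames into that block.
The block's first minute is 1800 frames and the rest 1798 each; 15264 frames reaches minute 8, so 0 × 18 + 8 × 2 = 16 labels have been skipped so far.
Adding those back, label number 15264 + 16 = 15280 at 30 labels/s is 509 s + 10 f = 0 h 8 min 29 s frame 10, i.e. 00:08:29;10.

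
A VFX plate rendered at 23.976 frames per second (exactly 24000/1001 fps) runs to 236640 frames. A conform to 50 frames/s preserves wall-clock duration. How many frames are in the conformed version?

Target frames = source frames × (target rate / source rate) = 236640 × (50)/(24000/1001) = 236640 × 1001/480 = 493493.

493493 frames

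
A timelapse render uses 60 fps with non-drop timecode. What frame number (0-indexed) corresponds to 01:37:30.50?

Total seconds to the label: (1 × 3600 + 37 × 60 + 30) = 5850.
Frame index = 5850 × 60 + 50 = 351050.

frame 351050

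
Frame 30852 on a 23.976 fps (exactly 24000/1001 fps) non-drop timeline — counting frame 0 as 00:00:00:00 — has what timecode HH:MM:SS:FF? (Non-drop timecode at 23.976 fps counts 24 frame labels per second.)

30852 ÷ 24 = 1285 full seconds, remainder 12 frames.
1285 s = 0 h 21 min 25 s.
Timecode: 00:21:25:12.

00:21:25:12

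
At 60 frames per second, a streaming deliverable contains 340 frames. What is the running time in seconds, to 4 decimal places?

5.6667 seconds

Running time = 340 × 1/60 = 17/3 s ≈ 5.6667 s.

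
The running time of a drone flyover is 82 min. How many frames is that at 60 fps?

82 min = 4920 s.
Frames = 4920 × 60 = 295200.

295200 frames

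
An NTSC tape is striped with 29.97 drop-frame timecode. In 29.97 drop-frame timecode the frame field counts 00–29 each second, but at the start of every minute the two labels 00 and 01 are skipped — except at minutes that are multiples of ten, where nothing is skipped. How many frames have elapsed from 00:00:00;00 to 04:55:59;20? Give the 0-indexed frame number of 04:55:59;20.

532258

Complete 10-minute blocks: 29, each 17982 frames → 521478.
Remaining 5 whole minutes in the current block: 1800 + 4 × 1798 = 8992 frames.
Within the current minute: 59 × 30 + 20 − 2 = 1788 (labels ;00/;01 skipped at this minute). Total = 521478 + 8992 + 1788 = 532258.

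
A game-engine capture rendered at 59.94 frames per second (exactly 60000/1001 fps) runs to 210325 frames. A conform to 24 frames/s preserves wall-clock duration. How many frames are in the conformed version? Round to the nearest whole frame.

84214 frames

Frames at target rate = 210325 × (24) / (60000/1001) = 8421413/100 ≈ 84214.130.
Nearest whole frame: 84214.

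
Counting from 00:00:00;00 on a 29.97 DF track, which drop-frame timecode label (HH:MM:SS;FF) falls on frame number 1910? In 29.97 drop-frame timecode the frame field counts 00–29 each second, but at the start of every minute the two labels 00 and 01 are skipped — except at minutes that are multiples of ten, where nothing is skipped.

00:01:03;22

Each 10-minute DF block holds 10 × 60 × 30 − 9 × 2 = 17982 frames. 1910 ÷ 17982 → 0 full blocks, remainder 1910.
Within the partial block the first minute is 1800 frames and each further minute 1798, so 1 further minute boundary passed. Total skipped labels = 18 × 0 + 2 × 1 = 2.
Non-drop label index = 1910 + 2 = 1912; at 30 labels/s that is 00:01:03:22, i.e. DF 00:01:03;22.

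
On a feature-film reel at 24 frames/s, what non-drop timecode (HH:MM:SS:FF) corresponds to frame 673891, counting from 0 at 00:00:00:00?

673891 ÷ 24 = 28078 full seconds, remainder 19 frames.
28078 s = 7 h 47 min 58 s.
Timecode: 07:47:58:19.

07:47:58:19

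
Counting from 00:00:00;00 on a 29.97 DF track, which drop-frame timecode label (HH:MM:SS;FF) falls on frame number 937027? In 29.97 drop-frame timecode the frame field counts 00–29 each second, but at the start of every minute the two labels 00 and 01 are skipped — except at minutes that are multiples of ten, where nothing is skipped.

08:41:05;15

Each 10-minute DF block holds 10 × 60 × 30 − 9 × 2 = 17982 frames. 937027 ÷ 17982 → 52 full blocks, remainder 1963.
Within the partial block the first minute is 1800 frames and each further minute 1798, so 1 further minute boundary passed. Total skipped labels = 18 × 52 + 2 × 1 = 938.
Non-drop label index = 937027 + 938 = 937965; at 30 labels/s that is 08:41:05:15, i.e. DF 08:41:05;15.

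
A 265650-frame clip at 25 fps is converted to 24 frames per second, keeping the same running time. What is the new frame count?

255024 frames

Target frames = source frames × (target rate / source rate) = 265650 × (24)/(25) = 265650 × 24/25 = 255024.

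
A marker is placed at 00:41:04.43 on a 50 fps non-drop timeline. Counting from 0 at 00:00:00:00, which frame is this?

Total seconds to the label: (0 × 3600 + 41 × 60 + 4) = 2464.
Frame index = 2464 × 50 + 43 = 123243.

123243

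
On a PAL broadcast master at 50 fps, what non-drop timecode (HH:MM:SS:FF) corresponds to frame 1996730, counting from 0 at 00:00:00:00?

11:05:34:30

1996730 ÷ 50 = 39934 full seconds, remainder 30 frames.
39934 s = 11 h 5 min 34 s.
Timecode: 11:05:34:30.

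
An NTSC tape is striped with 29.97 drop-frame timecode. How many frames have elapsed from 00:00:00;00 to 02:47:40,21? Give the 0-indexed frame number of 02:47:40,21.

As if non-drop at 30 labels/s: (2 × 3600 + 47 × 60 + 40) × 30 + 21 = 301821.
Minute boundaries passed: 167; those not divisible by 10: 167 − 16 = 151; dropped labels = 2 × 151 = 302.
Actual frame index = 301821 − 302 = 301519.

301519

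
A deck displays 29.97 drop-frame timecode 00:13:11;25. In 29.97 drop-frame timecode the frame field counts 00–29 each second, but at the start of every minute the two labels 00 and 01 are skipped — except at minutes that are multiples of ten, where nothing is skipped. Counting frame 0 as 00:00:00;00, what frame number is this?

As if non-drop at 30 labels/s: (0 × 3600 + 13 × 60 + 11) × 30 + 25 = 23755.
Minute boundaries passed: 13; those not divisible by 10: 13 − 1 = 12; dropped labels = 2 × 12 = 24.
Actual frame index = 23755 − 24 = 23731.

23731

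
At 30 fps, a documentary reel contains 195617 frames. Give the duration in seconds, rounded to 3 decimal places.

Running time = 195617 × 1/30 = 195617/30 s ≈ 6520.567 s.

6520.567 seconds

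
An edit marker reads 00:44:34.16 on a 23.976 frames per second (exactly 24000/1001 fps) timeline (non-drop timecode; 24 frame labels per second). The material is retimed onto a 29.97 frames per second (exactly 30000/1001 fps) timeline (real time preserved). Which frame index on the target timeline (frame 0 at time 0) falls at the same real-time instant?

frame 80240

Source frame index: (0×3600 + 44×60 + 34) × 24 + 16 = 64192.
Real time: 64192 / (24000/1001) = 1004003/375 s.
Target frame: (1004003/375) × (30000/1001) = 80240.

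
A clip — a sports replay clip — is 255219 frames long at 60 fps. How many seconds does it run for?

Running time = 255219 / (60) = 4253.65 s.

4253.65 seconds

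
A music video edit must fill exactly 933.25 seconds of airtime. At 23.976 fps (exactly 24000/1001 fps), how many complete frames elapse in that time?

Frames = 933.25 × 24000/1001 = 22398000/1001 ≈ 22375.6244.
Complete frames: 22375.

22375 frames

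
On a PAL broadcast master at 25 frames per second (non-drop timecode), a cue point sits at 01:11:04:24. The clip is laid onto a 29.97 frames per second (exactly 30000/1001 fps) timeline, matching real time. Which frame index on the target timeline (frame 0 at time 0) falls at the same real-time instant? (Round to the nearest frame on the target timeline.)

frame 127821

Source frame index: (1×3600 + 11×60 + 4) × 25 + 24 = 106624.
Real time: 106624 / (25) = 106624/25 s.
Target frame: (106624/25) × (30000/1001) = 18278400/143 ≈ 127820.979 → 127821.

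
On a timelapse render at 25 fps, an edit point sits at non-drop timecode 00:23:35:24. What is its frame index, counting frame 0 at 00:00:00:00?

frame 35399

Total seconds to the label: (0 × 3600 + 23 × 60 + 35) = 1415.
Frame index = 1415 × 25 + 24 = 35399.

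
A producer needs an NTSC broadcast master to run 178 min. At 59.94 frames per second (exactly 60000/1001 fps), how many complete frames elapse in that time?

178 min = 10680 s.
Frames = 10680 × 60000/1001 = 640800000/1001 ≈ 640159.8402.
Complete frames: 640159.

640159 frames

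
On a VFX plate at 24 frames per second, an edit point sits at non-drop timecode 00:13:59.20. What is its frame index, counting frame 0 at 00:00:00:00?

Total seconds to the label: (0 × 3600 + 13 × 60 + 59) = 839.
Frame index = 839 × 24 + 20 = 20156.

20156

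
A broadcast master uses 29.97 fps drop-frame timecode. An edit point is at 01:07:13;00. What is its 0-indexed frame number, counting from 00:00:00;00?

Complete 10-minute blocks: 6, each 17982 frames → 107892.
Remaining 7 whole minutes in the current block: 1800 + 6 × 1798 = 12588 frames.
Within the current minute: 13 × 30 + 0 − 2 = 388 (labels ;00/;01 skipped at this minute). Total = 107892 + 12588 + 388 = 120868.

120868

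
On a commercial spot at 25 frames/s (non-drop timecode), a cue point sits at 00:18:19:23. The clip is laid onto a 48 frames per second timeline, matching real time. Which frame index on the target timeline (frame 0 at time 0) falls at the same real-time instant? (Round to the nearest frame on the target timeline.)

frame 52796

Source frame index: (0×3600 + 18×60 + 19) × 25 + 23 = 27498.
Real time: 27498 / (25) = 27498/25 s.
Target frame: (27498/25) × (48) = 1319904/25 ≈ 52796.160 → 52796.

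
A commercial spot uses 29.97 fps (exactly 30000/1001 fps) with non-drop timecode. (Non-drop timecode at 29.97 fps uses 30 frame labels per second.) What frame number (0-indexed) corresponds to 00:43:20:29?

frame 78029

Total seconds to the label: (0 × 3600 + 43 × 60 + 20) = 2600.
Frame index = 2600 × 30 + 29 = 78029.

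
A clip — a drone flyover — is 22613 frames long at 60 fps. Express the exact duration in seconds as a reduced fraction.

Running time = 22613 ÷ (60) = 22613 × 1/60 = 22613/60 s.

22613/60 seconds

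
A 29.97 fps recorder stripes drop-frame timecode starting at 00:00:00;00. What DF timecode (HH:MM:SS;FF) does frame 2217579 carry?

20:33:13;09

Each 10-minute DF block holds 10 × 60 × 30 − 9 × 2 = 17982 frames. 2217579 ÷ 17982 → 123 full blocks, remainder 5793.
Within the partial block the first minute is 1800 frames and each further minute 1798, so 3 further minute boundaries passed. Total skipped labels = 18 × 123 + 2 × 3 = 2220.
Non-drop label index = 2217579 + 2220 = 2219799; at 30 labels/s that is 20:33:13:09, i.e. DF 20:33:13;09.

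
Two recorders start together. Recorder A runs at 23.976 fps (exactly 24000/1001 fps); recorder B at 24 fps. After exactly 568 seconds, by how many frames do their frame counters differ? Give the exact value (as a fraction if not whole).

13632/1001 frames

A emits 24000/1001 × 568 = 13632000/1001 frames; B emits 24 × 568 = 13632.
Difference = 13632/1001 frames (≈ 13.6184); B is ahead of A.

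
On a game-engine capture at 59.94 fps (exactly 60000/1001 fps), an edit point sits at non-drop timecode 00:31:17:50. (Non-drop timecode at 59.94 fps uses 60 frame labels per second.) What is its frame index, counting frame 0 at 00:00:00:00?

frame 112670

Total seconds to the label: (0 × 3600 + 31 × 60 + 17) = 1877.
Frame index = 1877 × 60 + 50 = 112670.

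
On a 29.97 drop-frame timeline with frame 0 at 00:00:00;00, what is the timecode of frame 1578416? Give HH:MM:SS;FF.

Ten DF minutes hold 17982 frames, so frame 1578416 lies in block 87 (frames 1564434–1582415) with 13982 frames into that block.
The block's first minute is 1800 frames and the rest 1798 each; 13982 frames reaches minute 7, so 87 × 18 + 7 × 2 = 1580 labels have been skipped so far.
Adding those back, label number 1578416 + 1580 = 1579996 at 30 labels/s is 52666 s + 16 f = 14 h 37 min 46 s frame 16, i.e. 14:37:46;16.

14:37:46;16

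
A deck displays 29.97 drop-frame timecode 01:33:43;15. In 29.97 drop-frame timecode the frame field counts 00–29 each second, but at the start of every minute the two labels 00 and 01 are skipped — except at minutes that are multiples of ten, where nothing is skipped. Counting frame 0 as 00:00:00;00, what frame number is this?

Complete 10-minute blocks: 9, each 17982 frames → 161838.
Remaining 3 whole minutes in the current block: 1800 + 2 × 1798 = 5396 frames.
Within the current minute: 43 × 30 + 15 − 2 = 1303 (labels ;00/;01 skipped at this minute). Total = 161838 + 5396 + 1303 = 168537.

168537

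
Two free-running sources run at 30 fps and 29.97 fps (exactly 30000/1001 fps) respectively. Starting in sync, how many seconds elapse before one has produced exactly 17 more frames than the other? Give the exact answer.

17017/30 seconds

The gap grows by |30000/1001 − 30| = 30/1001 frames per second.
Time for a 17-frame gap: 17 ÷ (30/1001) = 17017/30 s.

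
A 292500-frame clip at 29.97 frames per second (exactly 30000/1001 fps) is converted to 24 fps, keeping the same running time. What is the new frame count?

Target frames = source frames × (target rate / source rate) = 292500 × (24)/(30000/1001) = 292500 × 1001/1250 = 234234.

234234 frames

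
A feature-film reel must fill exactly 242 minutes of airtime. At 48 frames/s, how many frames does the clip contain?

242 min = 14520 s.
Frames = 14520 × 48 = 696960.

696960 frames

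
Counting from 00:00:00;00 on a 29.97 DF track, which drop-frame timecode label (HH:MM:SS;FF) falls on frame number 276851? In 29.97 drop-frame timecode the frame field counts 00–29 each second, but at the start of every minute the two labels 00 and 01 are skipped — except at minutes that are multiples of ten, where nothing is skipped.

02:33:57;17

Each 10-minute DF block holds 10 × 60 × 30 − 9 × 2 = 17982 frames. 276851 ÷ 17982 → 15 full blocks, remainder 7121.
Within the partial block the first minute is 1800 frames and each further minute 1798, so 3 further minute boundaries passed. Total skipped labels = 18 × 15 + 2 × 3 = 276.
Non-drop label index = 276851 + 276 = 277127; at 30 labels/s that is 02:33:57:17, i.e. DF 02:33:57;17.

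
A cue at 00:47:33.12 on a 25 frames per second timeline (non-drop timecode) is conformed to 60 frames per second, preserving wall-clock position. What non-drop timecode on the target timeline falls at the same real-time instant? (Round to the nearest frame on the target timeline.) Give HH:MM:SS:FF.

00:47:33:29

Source frame index: (0×3600 + 47×60 + 33) × 25 + 12 = 71337.
Real time: 71337 / (25) = 71337/25 s.
Target frame: (71337/25) × (60) = 856044/5 ≈ 171208.800 → 171209.
At 60 labels/s: frame 171209 → 00:47:33:29.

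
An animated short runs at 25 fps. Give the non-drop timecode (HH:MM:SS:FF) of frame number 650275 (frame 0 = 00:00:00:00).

650275 ÷ 25 = 26011 full seconds, remainder 0 frames.
26011 s = 7 h 13 min 31 s.
Timecode: 07:13:31:00.

07:13:31:00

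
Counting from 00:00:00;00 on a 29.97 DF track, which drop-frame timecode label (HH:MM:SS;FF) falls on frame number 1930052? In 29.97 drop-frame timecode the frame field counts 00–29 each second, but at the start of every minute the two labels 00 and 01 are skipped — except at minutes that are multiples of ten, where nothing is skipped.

17:53:19;14

Each 10-minute DF block holds 10 × 60 × 30 − 9 × 2 = 17982 frames. 1930052 ÷ 17982 → 107 full blocks, remainder 5978.
Within the partial block the first minute is 1800 frames and each further minute 1798, so 3 further minute boundaries passed. Total skipped labels = 18 × 107 + 2 × 3 = 1932.
Non-drop label index = 1930052 + 1932 = 1931984; at 30 labels/s that is 17:53:19:14, i.e. DF 17:53:19;14.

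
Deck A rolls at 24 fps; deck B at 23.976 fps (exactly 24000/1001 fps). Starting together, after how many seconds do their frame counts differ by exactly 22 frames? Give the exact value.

11011/12 seconds

The gap grows by |24000/1001 − 24| = 24/1001 frames per second.
Time for a 22-frame gap: 22 ÷ (24/1001) = 11011/12 s.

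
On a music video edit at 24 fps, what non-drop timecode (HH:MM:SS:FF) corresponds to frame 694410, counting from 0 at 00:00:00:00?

08:02:13:18

694410 ÷ 24 = 28933 full seconds, remainder 18 frames.
28933 s = 8 h 2 min 13 s.
Timecode: 08:02:13:18.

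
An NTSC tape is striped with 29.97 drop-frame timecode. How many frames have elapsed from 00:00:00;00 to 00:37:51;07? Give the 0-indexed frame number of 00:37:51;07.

68069

As if non-drop at 30 labels/s: (0 × 3600 + 37 × 60 + 51) × 30 + 7 = 68137.
Minute boundaries passed: 37; those not divisible by 10: 37 − 3 = 34; dropped labels = 2 × 34 = 68.
Actual frame index = 68137 − 68 = 68069.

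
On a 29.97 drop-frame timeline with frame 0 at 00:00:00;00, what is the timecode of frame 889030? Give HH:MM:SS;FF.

08:14:24;00

Ten DF minutes hold 17982 frames, so frame 889030 lies in block 49 (frames 881118–899099) with 7912 frames into that block.
The block's first minute is 1800 frames and the rest 1798 each; 7912 frames reaches minute 4, so 49 × 18 + 4 × 2 = 890 labels have been skipped so far.
Adding those back, label number 889030 + 890 = 889920 at 30 labels/s is 29664 s + 0 f = 8 h 14 min 24 s frame 0, i.e. 08:14:24;00.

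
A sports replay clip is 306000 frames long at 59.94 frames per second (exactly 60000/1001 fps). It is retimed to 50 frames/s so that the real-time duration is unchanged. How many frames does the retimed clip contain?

Target frames = source frames × (target rate / source rate) = 306000 × (50)/(60000/1001) = 306000 × 1001/1200 = 255255.

255255 frames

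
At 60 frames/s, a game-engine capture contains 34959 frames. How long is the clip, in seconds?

582.65 seconds

Running time = 34959 / (60) = 582.65 s.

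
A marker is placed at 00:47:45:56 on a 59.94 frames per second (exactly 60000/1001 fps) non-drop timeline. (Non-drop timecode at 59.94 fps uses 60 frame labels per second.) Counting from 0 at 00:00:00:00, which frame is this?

Total seconds to the label: (0 × 3600 + 47 × 60 + 45) = 2865.
Frame index = 2865 × 60 + 56 = 171956.

frame 171956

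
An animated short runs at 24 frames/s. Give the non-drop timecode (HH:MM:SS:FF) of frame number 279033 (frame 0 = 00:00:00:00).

279033 ÷ 24 = 11626 full seconds, remainder 9 frames.
11626 s = 3 h 13 min 46 s.
Timecode: 03:13:46:09.

03:13:46:09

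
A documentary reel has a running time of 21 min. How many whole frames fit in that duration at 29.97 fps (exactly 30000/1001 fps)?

21 min = 1260 s.
Frames = 1260 × 30000/1001 = 5400000/143 ≈ 37762.2378.
Complete frames: 37762.

37762 frames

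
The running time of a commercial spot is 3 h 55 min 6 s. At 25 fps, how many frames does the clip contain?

3 h 55 min 6 s = 14106 s.
Frames = 14106 × 25 = 352650.

352650 frames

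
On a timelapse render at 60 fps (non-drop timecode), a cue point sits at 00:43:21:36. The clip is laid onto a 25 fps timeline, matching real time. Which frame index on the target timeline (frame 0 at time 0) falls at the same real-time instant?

Source frame index: (0×3600 + 43×60 + 21) × 60 + 36 = 156096.
Real time: 156096 / (60) = 13008/5 s.
Target frame: (13008/5) × (25) = 65040.

frame 65040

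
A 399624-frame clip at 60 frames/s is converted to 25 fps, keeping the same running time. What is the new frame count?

166510 frames

Frames at target rate = 399624 × (25) / (60) = 166510.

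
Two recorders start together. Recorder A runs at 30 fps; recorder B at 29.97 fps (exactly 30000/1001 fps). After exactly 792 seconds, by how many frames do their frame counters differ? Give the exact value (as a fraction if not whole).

2160/91 frames

A emits 30 × 792 = 23760 frames; B emits 30000/1001 × 792 = 2160000/91.
Difference = 2160/91 frames (≈ 23.7363); B is behind A.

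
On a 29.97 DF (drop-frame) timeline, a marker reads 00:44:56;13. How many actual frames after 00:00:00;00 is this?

80813

As if non-drop at 30 labels/s: (0 × 3600 + 44 × 60 + 56) × 30 + 13 = 80893.
Minute boundaries passed: 44; those not divisible by 10: 44 − 4 = 40; dropped labels = 2 × 40 = 80.
Actual frame index = 80893 − 80 = 80813.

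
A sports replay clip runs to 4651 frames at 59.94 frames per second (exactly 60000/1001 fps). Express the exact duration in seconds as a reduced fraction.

4655651/60000 seconds

Running time = 4651 ÷ (60000/1001) = 4651 × 1001/60000 = 4655651/60000 s.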